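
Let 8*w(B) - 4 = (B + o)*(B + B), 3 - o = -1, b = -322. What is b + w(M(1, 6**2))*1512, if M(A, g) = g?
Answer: 544754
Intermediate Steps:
o = 4 (o = 3 - 1*(-1) = 3 + 1 = 4)
w(B) = 1/2 + B*(4 + B)/4 (w(B) = 1/2 + ((B + 4)*(B + B))/8 = 1/2 + ((4 + B)*(2*B))/8 = 1/2 + (2*B*(4 + B))/8 = 1/2 + B*(4 + B)/4)
b + w(M(1, 6**2))*1512 = -322 + (1/2 + 6**2 + (6**2)**2/4)*1512 = -322 + (1/2 + 36 + (1/4)*36**2)*1512 = -322 + (1/2 + 36 + (1/4)*1296)*1512 = -322 + (1/2 + 36 + 324)*1512 = -322 + (721/2)*1512 = -322 + 545076 = 544754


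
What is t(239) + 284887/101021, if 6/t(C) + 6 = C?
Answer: 66984797/23537893 ≈ 2.8458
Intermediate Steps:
t(C) = 6/(-6 + C)
t(239) + 284887/101021 = 6/(-6 + 239) + 284887/101021 = 6/233 + 284887*(1/101021) = 6*(1/233) + 284887/101021 = 6/233 + 284887/101021 = 66984797/23537893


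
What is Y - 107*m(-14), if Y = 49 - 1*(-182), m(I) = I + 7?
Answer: 980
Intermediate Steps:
m(I) = 7 + I
Y = 231 (Y = 49 + 182 = 231)
Y - 107*m(-14) = 231 - 107*(7 - 14) = 231 - 107*(-7) = 231 + 749 = 980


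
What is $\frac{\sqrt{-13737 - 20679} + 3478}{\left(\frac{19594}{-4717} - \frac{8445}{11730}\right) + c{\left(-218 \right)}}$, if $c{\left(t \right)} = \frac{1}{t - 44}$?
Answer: $- \frac{420158845723}{589246449} - \frac{483218914 i \sqrt{239}}{196415483} \approx -713.04 - 38.034 i$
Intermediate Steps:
$c{\left(t \right)} = \frac{1}{-44 + t}$
$\frac{\sqrt{-13737 - 20679} + 3478}{\left(\frac{19594}{-4717} - \frac{8445}{11730}\right) + c{\left(-218 \right)}} = \frac{\sqrt{-13737 - 20679} + 3478}{\left(\frac{19594}{-4717} - \frac{8445}{11730}\right) + \frac{1}{-44 - 218}} = \frac{\sqrt{-34416} + 3478}{\left(19594 \left(- \frac{1}{4717}\right) - \frac{563}{782}\right) + \frac{1}{-262}} = \frac{12 i \sqrt{239} + 3478}{\left(- \frac{19594}{4717} - \frac{563}{782}\right) - \frac{1}{262}} = \frac{3478 + 12 i \sqrt{239}}{- \frac{17978179}{3688694} - \frac{1}{262}} = \frac{3478 + 12 i \sqrt{239}}{- \frac{1178492898}{241609457}} = \left(3478 + 12 i \sqrt{239}\right) \left(- \frac{241609457}{1178492898}\right) = - \frac{420158845723}{589246449} - \frac{483218914 i \sqrt{239}}{196415483}$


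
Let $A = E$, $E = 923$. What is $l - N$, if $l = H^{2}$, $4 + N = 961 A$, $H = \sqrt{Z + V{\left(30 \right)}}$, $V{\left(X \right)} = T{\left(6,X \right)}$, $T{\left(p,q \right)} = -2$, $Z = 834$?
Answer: $-886167$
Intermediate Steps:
$V{\left(X \right)} = -2$
$H = 8 \sqrt{13}$ ($H = \sqrt{834 - 2} = \sqrt{832} = 8 \sqrt{13} \approx 28.844$)
$A = 923$
$N = 886999$ ($N = -4 + 961 \cdot 923 = -4 + 887003 = 886999$)
$l = 832$ ($l = \left(8 \sqrt{13}\right)^{2} = 832$)
$l - N = 832 - 886999 = -886167$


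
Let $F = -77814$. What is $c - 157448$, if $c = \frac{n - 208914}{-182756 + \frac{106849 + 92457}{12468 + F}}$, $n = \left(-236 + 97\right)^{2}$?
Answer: $- \frac{940160912990479}{5971286441} \approx -1.5745 \cdot 10^{5}$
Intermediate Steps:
$n = 19321$ ($n = \left(-139\right)^{2} = 19321$)
$c = \frac{6194572089}{5971286441}$ ($c = \frac{19321 - 208914}{-182756 + \frac{106849 + 92457}{12468 - 77814}} = - \frac{189593}{-182756 + \frac{199306}{-65346}} = - \frac{189593}{-182756 + 199306 \left(- \frac{1}{65346}\right)} = - \frac{189593}{-182756 - \frac{99653}{32673}} = - \frac{189593}{- \frac{5971286441}{32673}} = \left(-189593\right) \left(- \frac{32673}{5971286441}\right) = \frac{6194572089}{5971286441} \approx 1.0374$)
$c - 157448 = \frac{6194572089}{5971286441} - 157448 = - \frac{940160912990479}{5971286441}$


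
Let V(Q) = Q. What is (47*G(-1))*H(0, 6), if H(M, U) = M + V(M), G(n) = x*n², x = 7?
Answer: 0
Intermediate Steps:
G(n) = 7*n²
H(M, U) = 2*M (H(M, U) = M + M = 2*M)
(47*G(-1))*H(0, 6) = (47*(7*(-1)²))*(2*0) = (47*(7*1))*0 = (47*7)*0 = 329*0 = 0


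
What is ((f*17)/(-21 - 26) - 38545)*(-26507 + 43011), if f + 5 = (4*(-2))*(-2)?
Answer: -29901980208/47 ≈ -6.3621e+8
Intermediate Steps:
f = 11 (f = -5 + (4*(-2))*(-2) = -5 - 8*(-2) = -5 + 16 = 11)
((f*17)/(-21 - 26) - 38545)*(-26507 + 43011) = ((11*17)/(-21 - 26) - 38545)*(-26507 + 43011) = (187/(-47) - 38545)*16504 = (187*(-1/47) - 38545)*16504 = (-187/47 - 38545)*16504 = -1811802/47*16504 = -29901980208/47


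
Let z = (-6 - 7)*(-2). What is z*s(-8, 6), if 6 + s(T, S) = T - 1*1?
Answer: -390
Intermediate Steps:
s(T, S) = -7 + T (s(T, S) = -6 + (T - 1*1) = -6 + (T - 1) = -6 + (-1 + T) = -7 + T)
z = 26 (z = -13*(-2) = 26)
z*s(-8, 6) = 26*(-7 - 8) = 26*(-15) = -390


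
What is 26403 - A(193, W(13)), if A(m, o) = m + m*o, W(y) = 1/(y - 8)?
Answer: 130857/5 ≈ 26171.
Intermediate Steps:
W(y) = 1/(-8 + y)
26403 - A(193, W(13)) = 26403 - 193*(1 + 1/(-8 + 13)) = 26403 - 193*(1 + 1/5) = 26403 - 193*6/5 = 26403 - 1*1158/5 = 26403 - 1158/5 = 130857/5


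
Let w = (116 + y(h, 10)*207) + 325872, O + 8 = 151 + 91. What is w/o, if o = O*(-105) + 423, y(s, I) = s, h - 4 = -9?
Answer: -324953/24147 ≈ -13.457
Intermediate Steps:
h = -5 (h = 4 - 9 = -5)
O = 234 (O = -8 + (151 + 91) = -8 + 242 = 234)
o = -24147 (o = 234*(-105) + 423 = -24570 + 423 = -24147)
w = 324953 (w = (116 - 5*207) + 325872 = (116 - 1035) + 325872 = -919 + 325872 = 324953)
w/o = 324953/(-24147) = 324953*(-1/24147) = -324953/24147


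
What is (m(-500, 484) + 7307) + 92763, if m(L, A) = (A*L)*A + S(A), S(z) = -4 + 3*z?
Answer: -117026482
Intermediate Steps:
m(L, A) = -4 + 3*A + L*A² (m(L, A) = (A*L)*A + (-4 + 3*A) = L*A² + (-4 + 3*A) = -4 + 3*A + L*A²)
(m(-500, 484) + 7307) + 92763 = ((-4 + 3*484 - 500*484²) + 7307) + 92763 = ((-4 + 1452 - 500*234256) + 7307) + 92763 = ((-4 + 1452 - 117128000) + 7307) + 92763 = (-117126552 + 7307) + 92763 = -117119245 + 92763 = -117026482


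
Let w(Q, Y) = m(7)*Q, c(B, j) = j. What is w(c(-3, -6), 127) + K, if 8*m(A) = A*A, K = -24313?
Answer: -97399/4 ≈ -24350.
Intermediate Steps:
m(A) = A²/8 (m(A) = (A*A)/8 = A²/8)
w(Q, Y) = 49*Q/8 (w(Q, Y) = ((⅛)*7²)*Q = ((⅛)*49)*Q = 49*Q/8)
w(c(-3, -6), 127) + K = (49/8)*(-6) - 24313 = -147/4 - 24313 = -97399/4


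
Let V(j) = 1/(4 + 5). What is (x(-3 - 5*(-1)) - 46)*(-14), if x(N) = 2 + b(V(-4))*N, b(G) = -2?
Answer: 672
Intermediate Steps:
V(j) = 1/9
x(N) = 2 - 2*N
(x(-3 - 5*(-1)) - 46)*(-14) = ((2 - 2*(-3 - 5*(-1))) - 46)*(-14) = ((2 - 2*(-3 + 5)) - 46)*(-14) = ((2 - 2*2) - 46)*(-14) = ((2 - 4) - 46)*(-14) = (-2 - 46)*(-14) = -48*(-14) = 672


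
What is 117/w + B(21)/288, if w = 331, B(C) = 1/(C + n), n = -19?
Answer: 67723/190656 ≈ 0.35521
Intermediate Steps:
B(C) = 1/(-19 + C) (B(C) = 1/(C - 19) = 1/(-19 + C))
117/w + B(21)/288 = 117/331 + 1/((-19 + 21)*288) = 117*(1/331) + (1/288)/2 = 117/331 + (½)*(1/288) = 117/331 + 1/576 = 67723/190656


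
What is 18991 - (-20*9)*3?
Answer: 19531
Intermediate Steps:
18991 - (-20*9)*3 = 18991 - (-180)*3 = 18991 - 1*(-540) = 18991 + 540 = 19531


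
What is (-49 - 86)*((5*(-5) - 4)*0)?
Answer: 0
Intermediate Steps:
(-49 - 86)*((5*(-5) - 4)*0) = -135*(-25 - 4)*0 = -(-3915)*0 = -135*0 = 0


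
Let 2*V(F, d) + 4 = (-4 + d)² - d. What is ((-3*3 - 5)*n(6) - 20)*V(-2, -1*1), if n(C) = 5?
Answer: -990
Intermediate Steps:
V(F, d) = -2 + (-4 + d)²/2 - d/2 (V(F, d) = -2 + ((-4 + d)² - d)/2 = -2 + ((-4 + d)²/2 - d/2) = -2 + (-4 + d)²/2 - d/2)
((-3*3 - 5)*n(6) - 20)*V(-2, -1*1) = ((-3*3 - 5)*5 - 20)*(-2 + (-4 - 1*1)²/2 - (-1)/2) = ((-9 - 5)*5 - 20)*(-2 + (-4 - 1)²/2 - ½*(-1)) = (-14*5 - 20)*(-2 + (½)*(-5)² + ½) = (-70 - 20)*(-2 + (½)*25 + ½) = -90*(-2 + 25/2 + ½) = -90*11 = -990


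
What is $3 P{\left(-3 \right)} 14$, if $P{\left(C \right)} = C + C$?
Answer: $-252$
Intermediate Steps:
$P{\left(C \right)} = 2 C$
$3 P{\left(-3 \right)} 14 = 3 \cdot 2 \left(-3\right) 14 = 3 \left(-6\right) 14 = \left(-18\right) 14 = -252$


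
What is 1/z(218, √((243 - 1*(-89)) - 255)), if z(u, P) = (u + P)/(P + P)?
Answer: -154/47447 + 436*√77/47447 ≈ 0.077389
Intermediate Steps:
z(u, P) = (P + u)/(2*P) (z(u, P) = (P + u)/((2*P)) = (P + u)*(1/(2*P)) = (P + u)/(2*P))
1/z(218, √((243 - 1*(-89)) - 255)) = 1/((√((243 - 1*(-89)) - 255) + 218)/(2*(√((243 - 1*(-89)) - 255)))) = 1/((√((243 + 89) - 255) + 218)/(2*(√((243 + 89) - 255)))) = 1/((√(332 - 255) + 218)/(2*(√(332 - 255)))) = 1/((√77 + 218)/(2*(√77))) = 1/((√77/77)*(218 + √77)/2) = 1/(√77*(218 + √77)/154) = 2*√77/(218 + √77)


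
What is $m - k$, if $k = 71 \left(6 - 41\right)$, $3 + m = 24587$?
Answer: $27069$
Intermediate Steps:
$m = 24584$ ($m = -3 + 24587 = 24584$)
$k = -2485$ ($k = 71 \left(-35\right) = -2485$)
$m - k = 24584 - -2485 = 24584 + 2485 = 27069$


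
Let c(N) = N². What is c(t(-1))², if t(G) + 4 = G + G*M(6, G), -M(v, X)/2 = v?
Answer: 2401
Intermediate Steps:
M(v, X) = -2*v
t(G) = -4 - 11*G (t(G) = -4 + (G + G*(-2*6)) = -4 + (G + G*(-12)) = -4 + (G - 12*G) = -4 - 11*G)
c(t(-1))² = ((-4 - 11*(-1))²)² = ((-4 + 11)²)² = (7²)² = 49² = 2401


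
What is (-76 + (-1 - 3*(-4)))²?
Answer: 4225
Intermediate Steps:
(-76 + (-1 - 3*(-4)))² = (-76 + (-1 + 12))² = (-76 + 11)² = (-65)² = 4225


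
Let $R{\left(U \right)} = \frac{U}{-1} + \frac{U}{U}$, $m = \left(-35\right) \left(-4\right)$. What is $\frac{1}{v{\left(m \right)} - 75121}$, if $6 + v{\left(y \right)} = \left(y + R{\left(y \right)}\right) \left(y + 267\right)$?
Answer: $- \frac{1}{74720} \approx -1.3383 \cdot 10^{-5}$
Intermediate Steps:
$m = 140$
$R{\left(U \right)} = 1 - U$ ($R{\left(U \right)} = U \left(-1\right) + 1 = - U + 1 = 1 - U$)
$v{\left(y \right)} = 261 + y$ ($v{\left(y \right)} = -6 + \left(y - \left(-1 + y\right)\right) \left(y + 267\right) = -6 + 1 \left(267 + y\right) = -6 + \left(267 + y\right) = 261 + y$)
$\frac{1}{v{\left(m \right)} - 75121} = \frac{1}{\left(261 + 140\right) - 75121} = \frac{1}{401 - 75121} = \frac{1}{-74720} = - \frac{1}{74720}$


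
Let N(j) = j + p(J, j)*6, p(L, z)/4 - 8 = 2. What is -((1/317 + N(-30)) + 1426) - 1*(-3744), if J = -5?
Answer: 668235/317 ≈ 2108.0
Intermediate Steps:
p(L, z) = 40 (p(L, z) = 32 + 4*2 = 32 + 8 = 40)
N(j) = 240 + j (N(j) = j + 40*6 = j + 240 = 240 + j)
-((1/317 + N(-30)) + 1426) - 1*(-3744) = -((1/317 + (240 - 30)) + 1426) - 1*(-3744) = -((1/317 + 210) + 1426) + 3744 = -(66571/317 + 1426) + 3744 = -1*518613/317 + 3744 = -518613/317 + 3744 = 668235/317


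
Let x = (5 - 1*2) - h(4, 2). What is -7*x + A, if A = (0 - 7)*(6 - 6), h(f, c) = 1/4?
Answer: -77/4 ≈ -19.250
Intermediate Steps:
h(f, c) = 1/4
x = 11/4 (x = (5 - 1*2) - 1*1/4 = (5 - 2) - 1/4 = 3 - 1/4 = 11/4 ≈ 2.7500)
A = 0 (A = -7*0 = 0)
-7*x + A = -7*11/4 + 0 = -77/4 + 0 = -77/4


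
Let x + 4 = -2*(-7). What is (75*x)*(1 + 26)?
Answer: 20250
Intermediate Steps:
x = 10 (x = -4 - 2*(-7) = -4 + 14 = 10)
(75*x)*(1 + 26) = (75*10)*(1 + 26) = 750*27 = 20250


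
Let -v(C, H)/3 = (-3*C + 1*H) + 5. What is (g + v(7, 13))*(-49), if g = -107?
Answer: 4802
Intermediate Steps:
v(C, H) = -15 - 3*H + 9*C (v(C, H) = -3*((-3*C + 1*H) + 5) = -3*((-3*C + H) + 5) = -3*((H - 3*C) + 5) = -3*(5 + H - 3*C) = -15 - 3*H + 9*C)
(g + v(7, 13))*(-49) = (-107 + (-15 - 3*13 + 9*7))*(-49) = (-107 + (-15 - 39 + 63))*(-49) = (-107 + 9)*(-49) = -98*(-49) = 4802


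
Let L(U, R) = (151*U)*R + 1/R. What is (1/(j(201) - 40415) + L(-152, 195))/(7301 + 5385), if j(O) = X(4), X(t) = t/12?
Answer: -105815676630541/299929769880 ≈ -352.80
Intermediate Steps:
X(t) = t/12 (X(t) = t*(1/12) = t/12)
j(O) = ⅓ (j(O) = (1/12)*4 = ⅓)
L(U, R) = 1/R + 151*R*U (L(U, R) = 151*R*U + 1/R = 1/R + 151*R*U)
(1/(j(201) - 40415) + L(-152, 195))/(7301 + 5385) = (1/(⅓ - 40415) + (1/195 + 151*195*(-152)))/(7301 + 5385) = (1/(-121244/3) + (1/195 - 4475640))/12686 = (-3/121244 - 872749799/195)*(1/12686) = -105815676630541/23642580*1/12686 = -105815676630541/299929769880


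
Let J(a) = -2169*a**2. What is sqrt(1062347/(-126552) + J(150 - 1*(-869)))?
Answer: I*sqrt(9017495959693283970)/63276 ≈ 47457.0*I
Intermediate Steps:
sqrt(1062347/(-126552) + J(150 - 1*(-869))) = sqrt(1062347/(-126552) - 2169*(150 - 1*(-869))**2) = sqrt(1062347*(-1/126552) - 2169*(150 + 869)**2) = sqrt(-1062347/126552 - 2169*1019**2) = sqrt(-1062347/126552 - 2169*1038361) = sqrt(-1062347/126552 - 2252205009) = sqrt(-285021049361315/126552) = I*sqrt(9017495959693283970)/63276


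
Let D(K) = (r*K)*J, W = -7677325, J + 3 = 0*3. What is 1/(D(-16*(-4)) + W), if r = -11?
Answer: -1/7675213 ≈ -1.3029e-7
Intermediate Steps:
J = -3 (J = -3 + 0*3 = -3 + 0 = -3)
D(K) = 33*K (D(K) = -11*K*(-3) = 33*K)
1/(D(-16*(-4)) + W) = 1/(33*(-16*(-4)) - 7677325) = 1/(33*64 - 7677325) = 1/(2112 - 7677325) = 1/(-7675213) = -1/7675213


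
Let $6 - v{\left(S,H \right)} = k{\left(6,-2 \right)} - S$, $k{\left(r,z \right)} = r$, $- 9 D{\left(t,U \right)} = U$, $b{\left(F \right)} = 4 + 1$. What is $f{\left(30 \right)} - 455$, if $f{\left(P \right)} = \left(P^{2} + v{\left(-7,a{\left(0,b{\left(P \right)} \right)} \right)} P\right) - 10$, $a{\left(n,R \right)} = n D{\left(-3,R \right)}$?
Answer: $225$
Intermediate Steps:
$b{\left(F \right)} = 5$
$D{\left(t,U \right)} = - \frac{U}{9}$
$a{\left(n,R \right)} = - \frac{R n}{9}$ ($a{\left(n,R \right)} = n \left(- \frac{R}{9}\right) = - \frac{R n}{9}$)
$v{\left(S,H \right)} = S$ ($v{\left(S,H \right)} = 6 - \left(6 - S\right) = 6 + \left(-6 + S\right) = S$)
$f{\left(P \right)} = -10 + P^{2} - 7 P$ ($f{\left(P \right)} = \left(P^{2} - 7 P\right) - 10 = -10 + P^{2} - 7 P$)
$f{\left(30 \right)} - 455 = \left(-10 + 30^{2} - 210\right) - 455 = \left(-10 + 900 - 210\right) - 455 = 680 - 455 = 225$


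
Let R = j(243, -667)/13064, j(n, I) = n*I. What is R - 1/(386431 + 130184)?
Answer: -3640586473/293437320 ≈ -12.407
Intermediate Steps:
j(n, I) = I*n
R = -7047/568 (R = -667*243/13064 = -162081*1/13064 = -7047/568 ≈ -12.407)
R - 1/(386431 + 130184) = -7047/568 - 1/(386431 + 130184) = -7047/568 - 1/516615 = -3640586473/293437320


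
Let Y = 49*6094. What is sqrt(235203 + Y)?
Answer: sqrt(533809) ≈ 730.62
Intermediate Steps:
Y = 298606
sqrt(235203 + Y) = sqrt(235203 + 298606) = sqrt(533809)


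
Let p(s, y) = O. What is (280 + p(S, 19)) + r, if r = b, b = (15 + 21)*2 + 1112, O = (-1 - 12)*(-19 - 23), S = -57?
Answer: 2010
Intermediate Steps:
O = 546 (O = -13*(-42) = 546)
p(s, y) = 546
b = 1184 (b = 36*2 + 1112 = 72 + 1112 = 1184)
r = 1184
(280 + p(S, 19)) + r = (280 + 546) + 1184 = 826 + 1184 = 2010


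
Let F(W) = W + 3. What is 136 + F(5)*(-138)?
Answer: -968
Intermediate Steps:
F(W) = 3 + W
136 + F(5)*(-138) = 136 + (3 + 5)*(-138) = 136 + 8*(-138) = 136 - 1104 = -968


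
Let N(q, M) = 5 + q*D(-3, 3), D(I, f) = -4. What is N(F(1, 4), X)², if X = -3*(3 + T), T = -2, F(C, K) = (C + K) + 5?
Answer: 1225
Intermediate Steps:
F(C, K) = 5 + C + K
X = -3 (X = -3*(3 - 2) = -3*1 = -3)
N(q, M) = 5 - 4*q (N(q, M) = 5 + q*(-4) = 5 - 4*q)
N(F(1, 4), X)² = (5 - 4*(5 + 1 + 4))² = (5 - 4*10)² = (5 - 40)² = (-35)² = 1225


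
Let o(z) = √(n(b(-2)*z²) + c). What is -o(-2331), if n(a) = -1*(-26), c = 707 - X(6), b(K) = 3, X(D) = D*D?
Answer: -√697 ≈ -26.401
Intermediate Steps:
X(D) = D²
c = 671 (c = 707 - 1*6² = 707 - 1*36 = 707 - 36 = 671)
n(a) = 26
o(z) = √697 (o(z) = √(26 + 671) = √697)
-o(-2331) = -√697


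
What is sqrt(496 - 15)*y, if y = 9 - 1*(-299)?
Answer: 308*sqrt(481) ≈ 6755.0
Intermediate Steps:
y = 308 (y = 9 + 299 = 308)
sqrt(496 - 15)*y = sqrt(496 - 15)*308 = sqrt(481)*308 = 308*sqrt(481)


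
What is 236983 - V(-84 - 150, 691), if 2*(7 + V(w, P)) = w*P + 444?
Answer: 317615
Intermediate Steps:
V(w, P) = 215 + P*w/2 (V(w, P) = -7 + (w*P + 444)/2 = -7 + (P*w + 444)/2 = -7 + (444 + P*w)/2 = -7 + (222 + P*w/2) = 215 + P*w/2)
236983 - V(-84 - 150, 691) = 236983 - (215 + (1/2)*691*(-84 - 150)) = 236983 - (215 + (1/2)*691*(-234)) = 236983 - (215 - 80847) = 236983 - 1*(-80632) = 236983 + 80632 = 317615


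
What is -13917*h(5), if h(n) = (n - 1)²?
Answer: -222672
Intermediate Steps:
h(n) = (-1 + n)²
-13917*h(5) = -13917*(-1 + 5)² = -13917*4² = -13917*16 = -222672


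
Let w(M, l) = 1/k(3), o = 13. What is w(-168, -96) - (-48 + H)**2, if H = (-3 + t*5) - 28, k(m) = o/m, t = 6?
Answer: -31210/13 ≈ -2400.8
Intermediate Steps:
k(m) = 13/m
H = -1 (H = (-3 + 6*5) - 28 = (-3 + 30) - 28 = 27 - 28 = -1)
w(M, l) = 3/13 (w(M, l) = 1/(13/3) = 3/13)
w(-168, -96) - (-48 + H)**2 = 3/13 - (-48 - 1)**2 = 3/13 - 1*(-49)**2 = 3/13 - 1*2401 = 3/13 - 2401 = -31210/13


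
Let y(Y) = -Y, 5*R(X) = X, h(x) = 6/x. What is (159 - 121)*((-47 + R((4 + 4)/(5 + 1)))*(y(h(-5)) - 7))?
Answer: 772502/75 ≈ 10300.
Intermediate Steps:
R(X) = X/5
(159 - 121)*((-47 + R((4 + 4)/(5 + 1)))*(y(h(-5)) - 7)) = (159 - 121)*((-47 + ((4 + 4)/(5 + 1))/5)*(-6/(-5) - 7)) = 38*((-47 + (8/6)/5)*(-6*(-1)/5 - 7)) = 38*((-47 + (8*(⅙))/5)*(-1*(-6/5) - 7)) = 38*((-47 + (⅕)*(4/3))*(6/5 - 7)) = 38*((-47 + 4/15)*(-29/5)) = 38*(-701/15*(-29/5)) = 38*(20329/75) = 772502/75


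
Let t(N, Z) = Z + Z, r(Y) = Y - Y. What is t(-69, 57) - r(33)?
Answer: 114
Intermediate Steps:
r(Y) = 0
t(N, Z) = 2*Z
t(-69, 57) - r(33) = 2*57 - 1*0 = 114 + 0 = 114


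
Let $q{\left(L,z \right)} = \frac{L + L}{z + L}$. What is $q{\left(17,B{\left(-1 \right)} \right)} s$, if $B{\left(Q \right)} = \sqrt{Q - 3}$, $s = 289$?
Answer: $\frac{167042}{293} - \frac{19652 i}{293} \approx 570.11 - 67.072 i$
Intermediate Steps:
$B{\left(Q \right)} = \sqrt{-3 + Q}$
$q{\left(L,z \right)} = \frac{2 L}{L + z}$
$q{\left(17,B{\left(-1 \right)} \right)} s = 2 \cdot 17 \frac{1}{17 + \sqrt{-3 - 1}} \cdot 289 = 2 \cdot 17 \frac{1}{17 + \sqrt{-4}} \cdot 289 = 2 \cdot 17 \frac{1}{17 + 2 i} 289 = 2 \cdot 17 \frac{17 - 2 i}{293} \cdot 289 = \left(\frac{578}{293} - \frac{68 i}{293}\right) 289 = \frac{167042}{293} - \frac{19652 i}{293}$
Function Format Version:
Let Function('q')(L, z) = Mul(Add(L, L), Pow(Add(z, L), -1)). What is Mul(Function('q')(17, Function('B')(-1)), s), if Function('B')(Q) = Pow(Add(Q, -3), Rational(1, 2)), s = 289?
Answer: Add(Rational(167042, 293), Mul(Rational(-19652, 293), I)) ≈ Add(570.11, Mul(-67.072, I))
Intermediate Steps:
Function('B')(Q) = Pow(Add(-3, Q), Rational(1, 2))
Function('q')(L, z) = Mul(2, L, Pow(Add(L, z), -1)) (Function('q')(L, z) = Mul(Mul(2, L), Pow(Add(L, z), -1)) = Mul(2, L, Pow(Add(L, z), -1)))
Mul(Function('q')(17, Function('B')(-1)), s) = Mul(Mul(2, 17, Pow(Add(17, Pow(Add(-3, -1), Rational(1, 2))), -1)), 289) = Mul(Mul(2, 17, Pow(Add(17, Pow(-4, Rational(1, 2))), -1)), 289) = Mul(Mul(2, 17, Pow(Add(17, Mul(2, I)), -1)), 289) = Mul(Mul(2, 17, Mul(Rational(1, 293), Add(17, Mul(-2, I)))), 289) = Mul(Add(Rational(578, 293), Mul(Rational(-68, 293), I)), 289) = Add(Rational(167042, 293), Mul(Rational(-19652, 293), I))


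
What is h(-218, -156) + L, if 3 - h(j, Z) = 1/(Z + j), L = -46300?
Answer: -17315077/374 ≈ -46297.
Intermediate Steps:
h(j, Z) = 3 - 1/(Z + j)
h(-218, -156) + L = (-1 + 3*(-156) + 3*(-218))/(-156 - 218) - 46300 = (-1 - 468 - 654)/(-374) - 46300 = -1/374*(-1123) - 46300 = 1123/374 - 46300 = -17315077/374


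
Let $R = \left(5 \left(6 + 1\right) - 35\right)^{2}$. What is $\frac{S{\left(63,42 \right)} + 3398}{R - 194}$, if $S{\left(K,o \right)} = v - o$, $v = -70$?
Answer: $- \frac{1643}{97} \approx -16.938$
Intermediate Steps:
$S{\left(K,o \right)} = -70 - o$
$R = 0$ ($R = \left(5 \cdot 7 - 35\right)^{2} = \left(35 - 35\right)^{2} = 0^{2} = 0$)
$\frac{S{\left(63,42 \right)} + 3398}{R - 194} = \frac{\left(-70 - 42\right) + 3398}{0 - 194} = \frac{\left(-70 - 42\right) + 3398}{-194} = \left(-112 + 3398\right) \left(- \frac{1}{194}\right) = 3286 \left(- \frac{1}{194}\right) = - \frac{1643}{97}$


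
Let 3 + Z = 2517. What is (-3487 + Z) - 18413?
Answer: -19386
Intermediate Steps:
Z = 2514 (Z = -3 + 2517 = 2514)
(-3487 + Z) - 18413 = (-3487 + 2514) - 18413 = -973 - 18413 = -19386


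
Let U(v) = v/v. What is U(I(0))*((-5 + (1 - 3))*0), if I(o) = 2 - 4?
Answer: 0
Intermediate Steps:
I(o) = -2
U(v) = 1
U(I(0))*((-5 + (1 - 3))*0) = 1*((-5 + (1 - 3))*0) = 1*((-5 - 2)*0) = 1*(-7*0) = 1*0 = 0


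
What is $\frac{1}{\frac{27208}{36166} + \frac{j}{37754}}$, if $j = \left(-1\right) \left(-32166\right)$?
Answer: $\frac{341352791}{547631597} \approx 0.62333$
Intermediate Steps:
$j = 32166$
$\frac{1}{\frac{27208}{36166} + \frac{j}{37754}} = \frac{1}{\frac{27208}{36166} + \frac{32166}{37754}} = \frac{1}{27208 \cdot \frac{1}{36166} + 32166 \cdot \frac{1}{37754}} = \frac{1}{\frac{13604}{18083} + \frac{16083}{18877}} = \frac{1}{\frac{547631597}{341352791}} = \frac{341352791}{547631597}$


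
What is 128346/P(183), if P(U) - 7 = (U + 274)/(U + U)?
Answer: 46974636/3019 ≈ 15560.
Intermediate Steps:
P(U) = 7 + (274 + U)/(2*U) (P(U) = 7 + (U + 274)/(U + U) = 7 + (274 + U)/((2*U)) = 7 + (274 + U)*(1/(2*U)) = 7 + (274 + U)/(2*U))
128346/P(183) = 128346/(15/2 + 137/183) = 128346/(3019/366) = 128346*(366/3019) = 46974636/3019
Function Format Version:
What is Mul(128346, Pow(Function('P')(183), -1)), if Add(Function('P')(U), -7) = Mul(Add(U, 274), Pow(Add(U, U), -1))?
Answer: Rational(46974636, 3019) ≈ 15560.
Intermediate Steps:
Function('P')(U) = Add(7, Mul(Rational(1, 2), Pow(U, -1), Add(274, U))) (Function('P')(U) = Add(7, Mul(Add(U, 274), Pow(Add(U, U), -1))) = Add(7, Mul(Add(274, U), Pow(Mul(2, U), -1))) = Add(7, Mul(Add(274, U), Mul(Rational(1, 2), Pow(U, -1)))) = Add(7, Mul(Rational(1, 2), Pow(U, -1), Add(274, U))))
Mul(128346, Pow(Function('P')(183), -1)) = Mul(128346, Pow(Add(Rational(15, 2), Mul(137, Pow(183, -1))), -1)) = Mul(128346, Pow(Add(Rational(15, 2), Mul(137, Rational(1, 183))), -1)) = Mul(128346, Pow(Add(Rational(15, 2), Rational(137, 183)), -1)) = Mul(128346, Pow(Rational(3019, 366), -1)) = Mul(128346, Rational(366, 3019)) = Rational(46974636, 3019)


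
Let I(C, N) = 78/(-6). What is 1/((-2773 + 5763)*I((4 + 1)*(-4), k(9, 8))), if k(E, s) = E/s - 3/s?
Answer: -1/38870 ≈ -2.5727e-5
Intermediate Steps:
k(E, s) = -3/s + E/s
I(C, N) = -13 (I(C, N) = 78*(-⅙) = -13)
1/((-2773 + 5763)*I((4 + 1)*(-4), k(9, 8))) = 1/((-2773 + 5763)*(-13)) = -1/13/2990 = (1/2990)*(-1/13) = -1/38870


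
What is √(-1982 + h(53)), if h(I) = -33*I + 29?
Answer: I*√3702 ≈ 60.844*I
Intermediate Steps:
h(I) = 29 - 33*I
√(-1982 + h(53)) = √(-1982 + (29 - 33*53)) = √(-1982 + (29 - 1749)) = √(-1982 - 1720) = √(-3702) = I*√3702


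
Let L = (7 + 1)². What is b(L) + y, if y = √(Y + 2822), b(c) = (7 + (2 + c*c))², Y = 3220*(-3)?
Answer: 16851025 + I*√6838 ≈ 1.6851e+7 + 82.692*I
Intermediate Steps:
L = 64 (L = 8² = 64)
Y = -9660
b(c) = (9 + c²)² (b(c) = (7 + (2 + c²))² = (9 + c²)²)
y = I*√6838 (y = √(-9660 + 2822) = √(-6838) = I*√6838 ≈ 82.692*I)
b(L) + y = (9 + 64²)² + I*√6838 = (9 + 4096)² + I*√6838 = 4105² + I*√6838 = 16851025 + I*√6838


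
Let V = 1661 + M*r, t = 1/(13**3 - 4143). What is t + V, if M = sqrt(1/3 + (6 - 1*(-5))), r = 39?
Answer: 3232305/1946 + 13*sqrt(102) ≈ 1792.3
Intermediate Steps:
t = -1/1946 (t = 1/(2197 - 4143) = 1/(-1946) = -1/1946 ≈ -0.00051387)
M = sqrt(102)/3 (M = sqrt(1/3 + (6 + 5)) = sqrt(1/3 + 11) = sqrt(34/3) = sqrt(102)/3 ≈ 3.3665)
V = 1661 + 13*sqrt(102) (V = 1661 + (sqrt(102)/3)*39 = 1661 + 13*sqrt(102) ≈ 1792.3)
t + V = -1/1946 + (1661 + 13*sqrt(102)) = 3232305/1946 + 13*sqrt(102)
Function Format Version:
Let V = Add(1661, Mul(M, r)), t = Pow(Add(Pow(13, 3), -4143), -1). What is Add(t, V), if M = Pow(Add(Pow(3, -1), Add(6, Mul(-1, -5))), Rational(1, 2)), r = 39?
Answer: Add(Rational(3232305, 1946), Mul(13, Pow(102, Rational(1, 2)))) ≈ 1792.3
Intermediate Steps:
t = Rational(-1, 1946) (t = Pow(Add(2197, -4143), -1) = Pow(-1946, -1) = Rational(-1, 1946) ≈ -0.00051387)
M = Mul(Rational(1, 3), Pow(102, Rational(1, 2))) (M = Pow(Add(Rational(1, 3), Add(6, 5)), Rational(1, 2)) = Pow(Add(Rational(1, 3), 11), Rational(1, 2)) = Pow(Rational(34, 3), Rational(1, 2)) = Mul(Rational(1, 3), Pow(102, Rational(1, 2))) ≈ 3.3665)
V = Add(1661, Mul(13, Pow(102, Rational(1, 2)))) (V = Add(1661, Mul(Mul(Rational(1, 3), Pow(102, Rational(1, 2))), 39)) = Add(1661, Mul(13, Pow(102, Rational(1, 2)))) ≈ 1792.3)
Add(t, V) = Add(Rational(-1, 1946), Add(1661, Mul(13, Pow(102, Rational(1, 2))))) = Add(Rational(3232305, 1946), Mul(13, Pow(102, Rational(1, 2))))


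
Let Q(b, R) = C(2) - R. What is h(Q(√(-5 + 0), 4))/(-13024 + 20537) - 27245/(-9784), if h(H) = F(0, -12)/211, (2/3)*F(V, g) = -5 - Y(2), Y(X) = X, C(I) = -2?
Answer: 43189842803/15510017512 ≈ 2.7846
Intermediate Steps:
Q(b, R) = -2 - R
F(V, g) = -21/2 (F(V, g) = 3*(-5 - 1*2)/2 = 3*(-5 - 2)/2 = (3/2)*(-7) = -21/2)
h(H) = -21/422 (h(H) = -21/2/211 = -21/2*1/211 = -21/422)
h(Q(√(-5 + 0), 4))/(-13024 + 20537) - 27245/(-9784) = -21/(422*(-13024 + 20537)) - 27245/(-9784) = -21/422/7513 - 27245*(-1/9784) = -21/422*1/7513 + 27245/9784 = -21/3170486 + 27245/9784 = 43189842803/15510017512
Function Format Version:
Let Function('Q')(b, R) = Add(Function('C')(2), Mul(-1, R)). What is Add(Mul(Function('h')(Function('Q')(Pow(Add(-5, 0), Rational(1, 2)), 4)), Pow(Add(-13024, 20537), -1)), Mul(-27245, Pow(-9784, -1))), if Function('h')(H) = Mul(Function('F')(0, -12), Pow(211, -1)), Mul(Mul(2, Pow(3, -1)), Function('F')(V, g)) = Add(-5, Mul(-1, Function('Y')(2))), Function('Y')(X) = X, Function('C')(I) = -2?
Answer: Rational(43189842803, 15510017512) ≈ 2.7846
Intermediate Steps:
Function('Q')(b, R) = Add(-2, Mul(-1, R))
Function('F')(V, g) = Rational(-21, 2) (Function('F')(V, g) = Mul(Rational(3, 2), Add(-5, Mul(-1, 2))) = Mul(Rational(3, 2), Add(-5, -2)) = Mul(Rational(3, 2), -7) = Rational(-21, 2))
Function('h')(H) = Rational(-21, 422) (Function('h')(H) = Mul(Rational(-21, 2), Pow(211, -1)) = Mul(Rational(-21, 2), Rational(1, 211)) = Rational(-21, 422))
Add(Mul(Function('h')(Function('Q')(Pow(Add(-5, 0), Rational(1, 2)), 4)), Pow(Add(-13024, 20537), -1)), Mul(-27245, Pow(-9784, -1))) = Add(Mul(Rational(-21, 422), Pow(Add(-13024, 20537), -1)), Mul(-27245, Pow(-9784, -1))) = Add(Mul(Rational(-21, 422), Pow(7513, -1)), Mul(-27245, Rational(-1, 9784))) = Add(Mul(Rational(-21, 422), Rational(1, 7513)), Rational(27245, 9784)) = Add(Rational(-21, 3170486), Rational(27245, 9784)) = Rational(43189842803, 15510017512)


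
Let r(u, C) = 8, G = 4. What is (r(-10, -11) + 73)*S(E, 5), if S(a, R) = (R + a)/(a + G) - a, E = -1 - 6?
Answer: 621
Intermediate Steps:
E = -7
S(a, R) = -a + (R + a)/(4 + a) (S(a, R) = (R + a)/(a + 4) - a = (R + a)/(4 + a) - a = -a + (R + a)/(4 + a))
(r(-10, -11) + 73)*S(E, 5) = (8 + 73)*((5 - 1*(-7)**2 - 3*(-7))/(4 - 7)) = 81*((5 - 1*49 + 21)/(-3)) = 81*(-(5 - 49 + 21)/3) = 81*(-1/3*(-23)) = 81*(23/3) = 621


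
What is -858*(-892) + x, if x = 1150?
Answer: 766486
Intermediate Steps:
-858*(-892) + x = -858*(-892) + 1150 = 765336 + 1150 = 766486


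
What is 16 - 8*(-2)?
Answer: 32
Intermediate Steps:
16 - 8*(-2) = 16 + 16 = 32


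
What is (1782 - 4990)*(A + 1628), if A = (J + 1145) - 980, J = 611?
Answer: -7712032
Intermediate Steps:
A = 776 (A = (611 + 1145) - 980 = 1756 - 980 = 776)
(1782 - 4990)*(A + 1628) = (1782 - 4990)*(776 + 1628) = -3208*2404 = -7712032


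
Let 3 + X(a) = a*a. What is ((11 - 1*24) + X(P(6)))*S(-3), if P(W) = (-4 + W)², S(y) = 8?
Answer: 0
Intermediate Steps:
X(a) = -3 + a² (X(a) = -3 + a*a = -3 + a²)
((11 - 1*24) + X(P(6)))*S(-3) = ((11 - 1*24) + (-3 + ((-4 + 6)²)²))*8 = ((11 - 24) + (-3 + (2²)²))*8 = (-13 + (-3 + 4²))*8 = (-13 + (-3 + 16))*8 = (-13 + 13)*8 = 0*8 = 0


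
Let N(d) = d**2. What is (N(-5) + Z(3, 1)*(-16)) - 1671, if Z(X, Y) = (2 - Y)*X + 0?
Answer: -1694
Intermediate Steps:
Z(X, Y) = X*(2 - Y) (Z(X, Y) = X*(2 - Y) + 0 = X*(2 - Y))
(N(-5) + Z(3, 1)*(-16)) - 1671 = ((-5)**2 + (3*(2 - 1*1))*(-16)) - 1671 = (25 + (3*(2 - 1))*(-16)) - 1671 = (25 + (3*1)*(-16)) - 1671 = (25 + 3*(-16)) - 1671 = (25 - 48) - 1671 = -23 - 1671 = -1694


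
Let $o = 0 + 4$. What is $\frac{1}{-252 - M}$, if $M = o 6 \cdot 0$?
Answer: $- \frac{1}{252} \approx -0.0039683$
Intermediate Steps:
$o = 4$
$M = 0$ ($M = 4 \cdot 6 \cdot 0 = 24 \cdot 0 = 0$)
$\frac{1}{-252 - M} = \frac{1}{-252 - 0} = \frac{1}{-252 + 0} = \frac{1}{-252} = - \frac{1}{252}$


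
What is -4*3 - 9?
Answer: -21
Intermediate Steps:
-4*3 - 9 = -12 - 9 = -21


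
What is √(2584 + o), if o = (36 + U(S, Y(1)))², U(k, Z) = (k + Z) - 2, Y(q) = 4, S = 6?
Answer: 2*√1130 ≈ 67.231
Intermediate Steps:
U(k, Z) = -2 + Z + k (U(k, Z) = (Z + k) - 2 = -2 + Z + k)
o = 1936 (o = (36 + (-2 + 4 + 6))² = (36 + 8)² = 44² = 1936)
√(2584 + o) = √(2584 + 1936) = √4520 = 2*√1130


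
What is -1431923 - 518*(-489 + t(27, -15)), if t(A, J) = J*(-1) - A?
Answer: -1172405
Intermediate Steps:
t(A, J) = -A - J (t(A, J) = -J - A = -A - J)
-1431923 - 518*(-489 + t(27, -15)) = -1431923 - 518*(-489 + (-1*27 - 1*(-15))) = -1431923 - 518*(-489 + (-27 + 15)) = -1431923 - 518*(-489 - 12) = -1431923 - 518*(-501) = -1431923 + 259518 = -1172405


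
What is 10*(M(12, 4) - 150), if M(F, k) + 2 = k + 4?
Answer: -1440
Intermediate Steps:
M(F, k) = 2 + k (M(F, k) = -2 + (k + 4) = -2 + (4 + k) = 2 + k)
10*(M(12, 4) - 150) = 10*((2 + 4) - 150) = 10*(6 - 150) = 10*(-144) = -1440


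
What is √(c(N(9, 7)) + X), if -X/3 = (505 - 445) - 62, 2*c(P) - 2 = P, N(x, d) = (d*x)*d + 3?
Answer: √229 ≈ 15.133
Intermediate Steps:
N(x, d) = 3 + x*d² (N(x, d) = x*d² + 3 = 3 + x*d²)
c(P) = 1 + P/2
X = 6 (X = -3*((505 - 445) - 62) = -3*(60 - 62) = -3*(-2) = 6)
√(c(N(9, 7)) + X) = √((1 + (3 + 9*7²)/2) + 6) = √((1 + (3 + 9*49)/2) + 6) = √((1 + (3 + 441)/2) + 6) = √((1 + (½)*444) + 6) = √((1 + 222) + 6) = √(223 + 6) = √229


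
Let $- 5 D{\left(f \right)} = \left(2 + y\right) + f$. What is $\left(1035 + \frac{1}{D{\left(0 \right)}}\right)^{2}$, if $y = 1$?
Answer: $\frac{9610000}{9} \approx 1.0678 \cdot 10^{6}$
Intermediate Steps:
$D{\left(f \right)} = - \frac{3}{5} - \frac{f}{5}$ ($D{\left(f \right)} = - \frac{\left(2 + 1\right) + f}{5} = - \frac{3 + f}{5} = - \frac{3}{5} - \frac{f}{5}$)
$\left(1035 + \frac{1}{D{\left(0 \right)}}\right)^{2} = \left(1035 + \frac{1}{- \frac{3}{5} - 0}\right)^{2} = \left(1035 + \frac{1}{- \frac{3}{5} + 0}\right)^{2} = \left(1035 + \frac{1}{- \frac{3}{5}}\right)^{2} = \left(1035 - \frac{5}{3}\right)^{2} = \left(\frac{3100}{3}\right)^{2} = \frac{9610000}{9}$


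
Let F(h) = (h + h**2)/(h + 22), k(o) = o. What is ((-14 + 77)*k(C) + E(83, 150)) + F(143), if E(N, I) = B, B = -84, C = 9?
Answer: 3039/5 ≈ 607.80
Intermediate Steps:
E(N, I) = -84
F(h) = (h + h**2)/(22 + h)
((-14 + 77)*k(C) + E(83, 150)) + F(143) = ((-14 + 77)*9 - 84) + 143*(1 + 143)/(22 + 143) = (63*9 - 84) + 143*144/165 = (567 - 84) + 143*(1/165)*144 = 483 + 624/5 = 3039/5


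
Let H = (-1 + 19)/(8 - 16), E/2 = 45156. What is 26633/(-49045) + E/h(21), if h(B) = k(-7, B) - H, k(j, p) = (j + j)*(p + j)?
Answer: -3547609747/7601975 ≈ -466.67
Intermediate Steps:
E = 90312 (E = 2*45156 = 90312)
k(j, p) = 2*j*(j + p) (k(j, p) = (2*j)*(j + p) = 2*j*(j + p))
H = -9/4 (H = 18/(-8) = 18*(-1/8) = -9/4 ≈ -2.2500)
h(B) = 401/4 - 14*B (h(B) = 2*(-7)*(-7 + B) - 1*(-9/4) = (98 - 14*B) + 9/4 = 401/4 - 14*B)
26633/(-49045) + E/h(21) = 26633/(-49045) + 90312/(401/4 - 14*21) = 26633*(-1/49045) + 90312/(401/4 - 294) = -26633/49045 + 90312/(-775/4) = -26633/49045 + 90312*(-4/775) = -26633/49045 - 361248/775 = -3547609747/7601975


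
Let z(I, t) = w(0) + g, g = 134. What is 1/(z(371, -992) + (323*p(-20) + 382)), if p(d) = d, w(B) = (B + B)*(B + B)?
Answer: -1/5944 ≈ -0.00016824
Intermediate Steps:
w(B) = 4*B**2 (w(B) = (2*B)*(2*B) = 4*B**2)
z(I, t) = 134 (z(I, t) = 4*0**2 + 134 = 4*0 + 134 = 0 + 134 = 134)
1/(z(371, -992) + (323*p(-20) + 382)) = 1/(134 + (323*(-20) + 382)) = 1/(134 + (-6460 + 382)) = 1/(134 - 6078) = 1/(-5944) = -1/5944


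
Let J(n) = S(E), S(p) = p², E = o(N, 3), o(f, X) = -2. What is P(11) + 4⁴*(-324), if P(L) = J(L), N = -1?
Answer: -82940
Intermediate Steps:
E = -2
J(n) = 4 (J(n) = (-2)² = 4)
P(L) = 4
P(11) + 4⁴*(-324) = 4 + 4⁴*(-324) = 4 + 256*(-324) = 4 - 82944 = -82940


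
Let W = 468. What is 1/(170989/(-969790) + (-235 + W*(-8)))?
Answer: -969790/3858965399 ≈ -0.00025131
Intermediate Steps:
1/(170989/(-969790) + (-235 + W*(-8))) = 1/(170989/(-969790) + (-235 + 468*(-8))) = 1/(170989*(-1/969790) + (-235 - 3744)) = 1/(-170989/969790 - 3979) = 1/(-3858965399/969790) = -969790/3858965399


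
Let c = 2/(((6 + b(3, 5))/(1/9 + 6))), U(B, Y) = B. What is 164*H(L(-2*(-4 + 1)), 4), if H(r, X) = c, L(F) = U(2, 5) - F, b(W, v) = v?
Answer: 1640/9 ≈ 182.22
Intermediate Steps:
L(F) = 2 - F
c = 10/9 (c = 2/(((6 + 5)/(1/9 + 6))) = 2/((11/(1*(⅑) + 6))) = 2/((11/(⅑ + 6))) = 2/((11/(55/9))) = 2/((11*(9/55))) = 2/(9/5) = 2*(5/9) = 10/9 ≈ 1.1111)
H(r, X) = 10/9
164*H(L(-2*(-4 + 1)), 4) = 164*(10/9) = 1640/9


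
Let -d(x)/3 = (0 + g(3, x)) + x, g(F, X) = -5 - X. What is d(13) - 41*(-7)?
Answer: 302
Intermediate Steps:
d(x) = 15 (d(x) = -3*((0 + (-5 - x)) + x) = -3*((-5 - x) + x) = -3*(-5) = 15)
d(13) - 41*(-7) = 15 - 41*(-7) = 15 - 1*(-287) = 15 + 287 = 302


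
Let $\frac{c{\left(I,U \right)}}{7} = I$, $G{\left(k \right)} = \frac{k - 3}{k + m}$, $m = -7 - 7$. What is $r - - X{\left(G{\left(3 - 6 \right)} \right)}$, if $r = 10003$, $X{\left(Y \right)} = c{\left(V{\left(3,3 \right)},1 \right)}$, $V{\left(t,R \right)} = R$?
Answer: $10024$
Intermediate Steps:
$m = -14$ ($m = -7 - 7 = -14$)
$G{\left(k \right)} = \frac{-3 + k}{-14 + k}$ ($G{\left(k \right)} = \frac{k - 3}{k - 14} = \frac{-3 + k}{-14 + k}$)
$c{\left(I,U \right)} = 7 I$
$X{\left(Y \right)} = 21$ ($X{\left(Y \right)} = 7 \cdot 3 = 21$)
$r - - X{\left(G{\left(3 - 6 \right)} \right)} = 10003 - \left(-1\right) 21 = 10003 - -21 = 10003 + 21 = 10024$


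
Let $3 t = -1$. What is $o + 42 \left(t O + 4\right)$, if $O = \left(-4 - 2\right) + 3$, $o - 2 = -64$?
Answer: $148$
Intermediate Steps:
$t = - \frac{1}{3}$ ($t = \frac{1}{3} \left(-1\right) = - \frac{1}{3} \approx -0.33333$)
$o = -62$ ($o = 2 - 64 = -62$)
$O = -3$ ($O = -6 + 3 = -3$)
$o + 42 \left(t O + 4\right) = -62 + 42 \left(\left(- \frac{1}{3}\right) \left(-3\right) + 4\right) = -62 + 42 \left(1 + 4\right) = -62 + 42 \cdot 5 = -62 + 210 = 148$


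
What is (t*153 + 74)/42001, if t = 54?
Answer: 8336/42001 ≈ 0.19847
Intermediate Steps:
(t*153 + 74)/42001 = (54*153 + 74)/42001 = (8262 + 74)*(1/42001) = 8336*(1/42001) = 8336/42001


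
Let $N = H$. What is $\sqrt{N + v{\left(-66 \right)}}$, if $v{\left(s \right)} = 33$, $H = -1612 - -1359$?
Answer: $2 i \sqrt{55} \approx 14.832 i$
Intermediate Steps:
$H = -253$ ($H = -1612 + 1359 = -253$)
$N = -253$
$\sqrt{N + v{\left(-66 \right)}} = \sqrt{-253 + 33} = \sqrt{-220} = 2 i \sqrt{55}$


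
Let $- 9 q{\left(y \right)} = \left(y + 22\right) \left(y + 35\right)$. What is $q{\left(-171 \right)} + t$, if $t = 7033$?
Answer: $\frac{43033}{9} \approx 4781.4$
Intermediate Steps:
$q{\left(y \right)} = - \frac{\left(22 + y\right) \left(35 + y\right)}{9}$ ($q{\left(y \right)} = - \frac{\left(y + 22\right) \left(y + 35\right)}{9} = - \frac{\left(22 + y\right) \left(35 + y\right)}{9}$)
$q{\left(-171 \right)} + t = \left(- \frac{770}{9} - -1083 - \frac{\left(-171\right)^{2}}{9}\right) + 7033 = \left(- \frac{770}{9} + 1083 - 3249\right) + 7033 = - \frac{20264}{9} + 7033 = \frac{43033}{9}$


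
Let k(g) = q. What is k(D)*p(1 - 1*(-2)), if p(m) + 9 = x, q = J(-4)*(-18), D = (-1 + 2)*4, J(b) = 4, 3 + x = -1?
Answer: 936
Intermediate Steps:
x = -4 (x = -3 - 1 = -4)
D = 4 (D = 1*4 = 4)
q = -72 (q = 4*(-18) = -72)
k(g) = -72
p(m) = -13 (p(m) = -9 - 4 = -13)
k(D)*p(1 - 1*(-2)) = -72*(-13) = 936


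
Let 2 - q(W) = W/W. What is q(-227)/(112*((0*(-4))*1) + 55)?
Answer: 1/55 ≈ 0.018182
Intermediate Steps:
q(W) = 1 (q(W) = 2 - W/W = 2 - 1*1 = 2 - 1 = 1)
q(-227)/(112*((0*(-4))*1) + 55) = 1/(112*((0*(-4))*1) + 55) = 1/(112*(0*1) + 55) = 1/(112*0 + 55) = 1/(0 + 55) = 1/55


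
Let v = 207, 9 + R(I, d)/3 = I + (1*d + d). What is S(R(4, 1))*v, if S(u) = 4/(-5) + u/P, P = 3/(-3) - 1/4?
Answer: 6624/5 ≈ 1324.8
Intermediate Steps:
P = -5/4 (P = 3*(-⅓) - 1*¼ = -1 - ¼ = -5/4 ≈ -1.2500)
R(I, d) = -27 + 3*I + 6*d (R(I, d) = -27 + 3*(I + (1*d + d)) = -27 + 3*(I + (d + d)) = -27 + 3*(I + 2*d) = -27 + (3*I + 6*d) = -27 + 3*I + 6*d)
S(u) = -⅘ - 4*u/5 (S(u) = 4/(-5) + u/(-5/4) = 4*(-⅕) + u*(-⅘) = -⅘ - 4*u/5)
S(R(4, 1))*v = (-⅘ - 4*(-27 + 3*4 + 6*1)/5)*207 = (-⅘ - 4*(-27 + 12 + 6)/5)*207 = (-⅘ - ⅘*(-9))*207 = (-⅘ + 36/5)*207 = (32/5)*207 = 6624/5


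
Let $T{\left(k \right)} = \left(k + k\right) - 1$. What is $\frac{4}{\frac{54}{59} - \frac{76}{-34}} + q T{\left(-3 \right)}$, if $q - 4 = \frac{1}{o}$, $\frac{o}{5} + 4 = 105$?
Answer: $- \frac{2133923}{79790} \approx -26.744$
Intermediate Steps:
$o = 505$ ($o = -20 + 5 \cdot 105 = -20 + 525 = 505$)
$T{\left(k \right)} = -1 + 2 k$ ($T{\left(k \right)} = 2 k - 1 = -1 + 2 k$)
$q = \frac{2021}{505}$ ($q = 4 + \frac{1}{505} = \frac{2021}{505} \approx 4.002$)
$\frac{4}{\frac{54}{59} - \frac{76}{-34}} + q T{\left(-3 \right)} = \frac{4}{\frac{54}{59} - \frac{76}{-34}} + \frac{2021 \left(-1 + 2 \left(-3\right)\right)}{505} = \frac{4}{54 \cdot \frac{1}{59} - - \frac{38}{17}} + \frac{2021 \left(-1 - 6\right)}{505} = \frac{4}{\frac{54}{59} + \frac{38}{17}} + \frac{2021}{505} \left(-7\right) = \frac{4}{\frac{3160}{1003}} - \frac{14147}{505} = 4 \cdot \frac{1003}{3160} - \frac{14147}{505} = \frac{1003}{790} - \frac{14147}{505} = - \frac{2133923}{79790}$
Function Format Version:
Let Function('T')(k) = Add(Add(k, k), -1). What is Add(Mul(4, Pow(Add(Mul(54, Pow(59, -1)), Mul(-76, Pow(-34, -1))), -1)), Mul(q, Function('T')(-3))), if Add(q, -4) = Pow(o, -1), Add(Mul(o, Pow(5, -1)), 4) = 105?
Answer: Rational(-2133923, 79790) ≈ -26.744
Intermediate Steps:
o = 505 (o = Add(-20, Mul(5, 105)) = Add(-20, 525) = 505)
Function('T')(k) = Add(-1, Mul(2, k)) (Function('T')(k) = Add(Mul(2, k), -1) = Add(-1, Mul(2, k)))
q = Rational(2021, 505) (q = Add(4, Pow(505, -1)) = Add(4, Rational(1, 505)) = Rational(2021, 505) ≈ 4.0020)
Add(Mul(4, Pow(Add(Mul(54, Pow(59, -1)), Mul(-76, Pow(-34, -1))), -1)), Mul(q, Function('T')(-3))) = Add(Mul(4, Pow(Add(Mul(54, Pow(59, -1)), Mul(-76, Pow(-34, -1))), -1)), Mul(Rational(2021, 505), Add(-1, Mul(2, -3)))) = Add(Mul(4, Pow(Add(Mul(54, Rational(1, 59)), Mul(-76, Rational(-1, 34))), -1)), Mul(Rational(2021, 505), Add(-1, -6))) = Add(Mul(4, Pow(Add(Rational(54, 59), Rational(38, 17)), -1)), Mul(Rational(2021, 505), -7)) = Add(Mul(4, Pow(Rational(3160, 1003), -1)), Rational(-14147, 505)) = Add(Mul(4, Rational(1003, 3160)), Rational(-14147, 505)) = Add(Rational(1003, 790), Rational(-14147, 505)) = Rational(-2133923, 79790)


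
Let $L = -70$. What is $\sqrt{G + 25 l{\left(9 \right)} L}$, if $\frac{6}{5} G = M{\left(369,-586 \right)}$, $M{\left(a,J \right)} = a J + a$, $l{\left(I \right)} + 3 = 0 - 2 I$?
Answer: $\frac{5 i \sqrt{22902}}{2} \approx 378.33 i$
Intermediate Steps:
$l{\left(I \right)} = -3 - 2 I$ ($l{\left(I \right)} = -3 + \left(0 - 2 I\right) = -3 - 2 I$)
$M{\left(a,J \right)} = a + J a$ ($M{\left(a,J \right)} = J a + a = a + J a$)
$G = - \frac{359775}{2}$ ($G = \frac{5 \cdot 369 \left(1 - 586\right)}{6} = \frac{5 \cdot 369 \left(-585\right)}{6} = \frac{5}{6} \left(-215865\right) = - \frac{359775}{2} \approx -1.7989 \cdot 10^{5}$)
$\sqrt{G + 25 l{\left(9 \right)} L} = \sqrt{- \frac{359775}{2} + 25 \left(-3 - 18\right) \left(-70\right)} = \sqrt{- \frac{359775}{2} + 25 \left(-21\right) \left(-70\right)} = \sqrt{- \frac{359775}{2} - -36750} = \sqrt{- \frac{359775}{2} + 36750} = \sqrt{- \frac{286275}{2}} = \frac{5 i \sqrt{22902}}{2}$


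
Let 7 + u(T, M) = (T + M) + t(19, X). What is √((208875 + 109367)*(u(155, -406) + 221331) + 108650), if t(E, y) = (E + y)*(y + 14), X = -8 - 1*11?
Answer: 2*√17588705579 ≈ 2.6525e+5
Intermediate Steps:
X = -19 (X = -8 - 11 = -19)
t(E, y) = (14 + y)*(E + y) (t(E, y) = (E + y)*(14 + y) = (14 + y)*(E + y))
u(T, M) = -7 + M + T (u(T, M) = -7 + ((T + M) + ((-19)² + 14*19 + 14*(-19) + 19*(-19))) = -7 + ((M + T) + (361 + 266 - 266 - 361)) = -7 + ((M + T) + 0) = -7 + (M + T) = -7 + M + T)
√((208875 + 109367)*(u(155, -406) + 221331) + 108650) = √((208875 + 109367)*((-7 - 406 + 155) + 221331) + 108650) = √(318242*(-258 + 221331) + 108650) = √(318242*221073 + 108650) = √(70354713666 + 108650) = √70354822316 = 2*√17588705579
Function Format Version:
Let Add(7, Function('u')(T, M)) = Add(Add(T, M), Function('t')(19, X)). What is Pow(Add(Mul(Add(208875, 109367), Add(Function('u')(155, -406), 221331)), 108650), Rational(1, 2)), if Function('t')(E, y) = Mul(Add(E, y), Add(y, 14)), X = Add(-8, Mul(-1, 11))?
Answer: Mul(2, Pow(17588705579, Rational(1, 2))) ≈ 2.6525e+5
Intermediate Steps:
X = -19 (X = Add(-8, -11) = -19)
Function('t')(E, y) = Mul(Add(14, y), Add(E, y)) (Function('t')(E, y) = Mul(Add(E, y), Add(14, y)) = Mul(Add(14, y), Add(E, y)))
Function('u')(T, M) = Add(-7, M, T) (Function('u')(T, M) = Add(-7, Add(Add(T, M), Add(Pow(-19, 2), Mul(14, 19), Mul(14, -19), Mul(19, -19)))) = Add(-7, Add(Add(M, T), Add(361, 266, -266, -361))) = Add(-7, Add(Add(M, T), 0)) = Add(-7, Add(M, T)) = Add(-7, M, T))
Pow(Add(Mul(Add(208875, 109367), Add(Function('u')(155, -406), 221331)), 108650), Rational(1, 2)) = Pow(Add(Mul(Add(208875, 109367), Add(Add(-7, -406, 155), 221331)), 108650), Rational(1, 2)) = Pow(Add(Mul(318242, Add(-258, 221331)), 108650), Rational(1, 2)) = Pow(Add(Mul(318242, 221073), 108650), Rational(1, 2)) = Pow(Add(70354713666, 108650), Rational(1, 2)) = Pow(70354822316, Rational(1, 2)) = Mul(2, Pow(17588705579, Rational(1, 2)))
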